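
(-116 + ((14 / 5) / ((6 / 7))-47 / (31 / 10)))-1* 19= -68306 / 465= -146.89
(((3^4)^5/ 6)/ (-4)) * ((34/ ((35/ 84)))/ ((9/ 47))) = -61909794142.20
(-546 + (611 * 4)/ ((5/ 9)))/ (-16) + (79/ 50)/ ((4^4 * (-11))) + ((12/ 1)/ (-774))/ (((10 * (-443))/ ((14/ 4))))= -1937754035573/ 8046297600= -240.83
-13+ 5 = -8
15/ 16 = 0.94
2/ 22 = 1/ 11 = 0.09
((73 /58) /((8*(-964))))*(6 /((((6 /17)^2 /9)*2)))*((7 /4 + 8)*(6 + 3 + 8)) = -41961933 /7156736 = -5.86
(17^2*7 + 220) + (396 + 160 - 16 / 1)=2783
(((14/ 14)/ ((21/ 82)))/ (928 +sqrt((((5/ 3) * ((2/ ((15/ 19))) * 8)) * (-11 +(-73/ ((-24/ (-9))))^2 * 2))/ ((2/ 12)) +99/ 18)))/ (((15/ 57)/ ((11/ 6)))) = 15904064/ 352582545-8569 * sqrt(434202)/ 211549527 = 0.02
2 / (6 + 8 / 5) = 5 / 19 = 0.26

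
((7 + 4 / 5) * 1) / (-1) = -39 / 5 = -7.80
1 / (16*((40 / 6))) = 3 / 320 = 0.01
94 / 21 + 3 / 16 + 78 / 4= 8119 / 336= 24.16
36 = 36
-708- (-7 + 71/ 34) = -23905/ 34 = -703.09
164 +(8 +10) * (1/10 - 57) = -4301/5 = -860.20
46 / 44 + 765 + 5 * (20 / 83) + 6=1411955 / 1826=773.25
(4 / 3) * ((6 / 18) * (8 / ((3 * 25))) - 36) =-32368 / 675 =-47.95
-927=-927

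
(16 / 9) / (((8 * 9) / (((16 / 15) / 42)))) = 16 / 25515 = 0.00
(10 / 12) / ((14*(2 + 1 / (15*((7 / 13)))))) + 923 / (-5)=-823191 / 4460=-184.57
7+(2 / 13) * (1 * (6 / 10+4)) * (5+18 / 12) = 58 / 5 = 11.60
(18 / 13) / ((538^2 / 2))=0.00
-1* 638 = -638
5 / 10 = 0.50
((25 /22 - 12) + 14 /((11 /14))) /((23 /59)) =9027 /506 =17.84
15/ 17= 0.88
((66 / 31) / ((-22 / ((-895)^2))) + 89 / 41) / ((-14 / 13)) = 640401554 / 8897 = 71979.49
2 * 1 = 2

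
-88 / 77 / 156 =-2 / 273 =-0.01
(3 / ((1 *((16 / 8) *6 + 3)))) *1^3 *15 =3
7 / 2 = 3.50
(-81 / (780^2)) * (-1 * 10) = 9 / 6760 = 0.00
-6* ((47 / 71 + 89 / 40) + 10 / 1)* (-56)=1537158 / 355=4330.02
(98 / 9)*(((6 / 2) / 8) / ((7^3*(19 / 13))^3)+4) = 8857132499807 / 203352531732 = 43.56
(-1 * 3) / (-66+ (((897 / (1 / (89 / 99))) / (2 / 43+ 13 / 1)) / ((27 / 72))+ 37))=-166617 / 7543553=-0.02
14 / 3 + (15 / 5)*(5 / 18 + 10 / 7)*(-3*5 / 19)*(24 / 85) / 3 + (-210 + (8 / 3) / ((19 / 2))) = -464484 / 2261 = -205.43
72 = 72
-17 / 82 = -0.21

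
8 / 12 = 2 / 3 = 0.67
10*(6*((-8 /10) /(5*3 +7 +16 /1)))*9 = -216 /19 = -11.37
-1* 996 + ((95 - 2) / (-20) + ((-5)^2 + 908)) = -1353 / 20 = -67.65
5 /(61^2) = 5 /3721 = 0.00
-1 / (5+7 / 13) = -13 / 72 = -0.18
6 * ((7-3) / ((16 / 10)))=15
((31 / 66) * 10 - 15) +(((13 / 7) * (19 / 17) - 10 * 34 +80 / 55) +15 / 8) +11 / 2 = -10662523 / 31416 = -339.40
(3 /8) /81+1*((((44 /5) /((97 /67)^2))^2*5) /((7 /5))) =8427334880263 /133856272872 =62.96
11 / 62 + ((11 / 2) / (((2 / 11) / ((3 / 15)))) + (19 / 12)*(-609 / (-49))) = 28108 / 1085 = 25.91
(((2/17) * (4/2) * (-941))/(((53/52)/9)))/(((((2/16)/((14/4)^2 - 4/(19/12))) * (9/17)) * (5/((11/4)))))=-795536456/5035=-158001.28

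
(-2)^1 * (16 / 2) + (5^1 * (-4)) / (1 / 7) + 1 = -155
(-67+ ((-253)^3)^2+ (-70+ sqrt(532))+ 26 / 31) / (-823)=-8129892834130378 / 25513 -2*sqrt(133) / 823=-318656874304.52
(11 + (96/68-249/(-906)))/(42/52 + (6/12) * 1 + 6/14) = 5927103/811172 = 7.31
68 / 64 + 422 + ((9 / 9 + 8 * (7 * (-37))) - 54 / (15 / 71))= -152283 / 80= -1903.54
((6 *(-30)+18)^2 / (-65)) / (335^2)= -26244 / 7294625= -0.00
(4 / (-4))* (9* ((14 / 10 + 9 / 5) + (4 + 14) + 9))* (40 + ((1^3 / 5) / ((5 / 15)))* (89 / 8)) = -2537253 / 200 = -12686.26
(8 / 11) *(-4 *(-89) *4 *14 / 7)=22784 / 11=2071.27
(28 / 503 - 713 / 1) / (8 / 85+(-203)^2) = -10160645 / 587298273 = -0.02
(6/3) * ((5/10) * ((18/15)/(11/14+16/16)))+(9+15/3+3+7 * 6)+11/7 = 53588/875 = 61.24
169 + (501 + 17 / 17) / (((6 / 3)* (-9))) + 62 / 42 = 8983 / 63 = 142.59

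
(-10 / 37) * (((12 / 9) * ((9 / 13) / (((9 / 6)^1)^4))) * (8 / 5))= -1024 / 12987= -0.08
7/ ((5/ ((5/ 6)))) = 7/ 6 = 1.17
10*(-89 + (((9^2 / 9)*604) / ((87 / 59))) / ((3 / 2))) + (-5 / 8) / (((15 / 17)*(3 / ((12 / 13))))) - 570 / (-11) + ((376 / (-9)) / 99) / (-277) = 4417491804367 / 186092478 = 23738.15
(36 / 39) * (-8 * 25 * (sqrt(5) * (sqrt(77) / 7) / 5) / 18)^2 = 88000 / 2457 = 35.82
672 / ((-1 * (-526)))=336 / 263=1.28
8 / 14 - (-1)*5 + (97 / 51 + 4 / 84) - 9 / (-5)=5546 / 595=9.32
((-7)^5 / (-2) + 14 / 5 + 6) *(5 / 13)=6471 / 2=3235.50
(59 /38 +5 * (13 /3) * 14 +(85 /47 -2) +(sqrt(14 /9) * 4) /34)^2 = 3265106 * sqrt(14) /136629 +85583493966153 /921851044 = 92928.16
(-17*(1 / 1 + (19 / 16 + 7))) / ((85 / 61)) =-8967 / 80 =-112.09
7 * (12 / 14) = 6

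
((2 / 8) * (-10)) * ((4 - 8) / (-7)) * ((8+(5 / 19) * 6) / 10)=-26 / 19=-1.37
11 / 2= 5.50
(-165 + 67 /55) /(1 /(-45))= 7370.18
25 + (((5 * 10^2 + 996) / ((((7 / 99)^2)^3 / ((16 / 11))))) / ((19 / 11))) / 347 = 22535288247558761 / 775659857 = 29053054.69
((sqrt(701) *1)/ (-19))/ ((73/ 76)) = -4 *sqrt(701)/ 73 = -1.45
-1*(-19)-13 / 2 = 25 / 2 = 12.50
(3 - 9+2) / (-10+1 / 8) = 32 / 79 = 0.41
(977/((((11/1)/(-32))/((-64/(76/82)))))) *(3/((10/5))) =61527552/209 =294390.20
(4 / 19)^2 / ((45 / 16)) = 256 / 16245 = 0.02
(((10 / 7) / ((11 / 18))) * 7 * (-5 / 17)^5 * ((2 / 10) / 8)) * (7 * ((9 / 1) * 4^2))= -14175000 / 15618427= -0.91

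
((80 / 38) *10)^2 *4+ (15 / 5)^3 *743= 7882021 / 361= 21833.85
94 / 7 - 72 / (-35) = 542 / 35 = 15.49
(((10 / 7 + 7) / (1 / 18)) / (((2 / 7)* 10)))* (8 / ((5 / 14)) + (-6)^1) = 21771 / 25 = 870.84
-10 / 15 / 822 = -0.00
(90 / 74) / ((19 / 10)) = 450 / 703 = 0.64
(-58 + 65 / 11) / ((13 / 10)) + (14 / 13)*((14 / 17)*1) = -95254 / 2431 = -39.18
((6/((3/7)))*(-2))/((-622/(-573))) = -25.79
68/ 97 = 0.70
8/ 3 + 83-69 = 16.67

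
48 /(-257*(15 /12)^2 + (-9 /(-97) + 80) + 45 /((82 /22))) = -1018112 /6562507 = -0.16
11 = 11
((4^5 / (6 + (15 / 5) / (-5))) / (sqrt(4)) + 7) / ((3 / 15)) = 13745 / 27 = 509.07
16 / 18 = 8 / 9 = 0.89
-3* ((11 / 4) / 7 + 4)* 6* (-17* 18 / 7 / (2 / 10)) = 846855 / 49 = 17282.76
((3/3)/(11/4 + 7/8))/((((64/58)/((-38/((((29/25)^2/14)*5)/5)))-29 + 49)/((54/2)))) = 4488750/12051443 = 0.37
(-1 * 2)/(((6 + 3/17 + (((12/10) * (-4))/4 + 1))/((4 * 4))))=-680/127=-5.35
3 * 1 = 3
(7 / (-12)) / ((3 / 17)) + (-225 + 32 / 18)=-8155 / 36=-226.53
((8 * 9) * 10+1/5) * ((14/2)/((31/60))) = 302484/31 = 9757.55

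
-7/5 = -1.40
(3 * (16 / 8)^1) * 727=4362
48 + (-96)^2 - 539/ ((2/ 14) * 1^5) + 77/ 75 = 411902/ 75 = 5492.03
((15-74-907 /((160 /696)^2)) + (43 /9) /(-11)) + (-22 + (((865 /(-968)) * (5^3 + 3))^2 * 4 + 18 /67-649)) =121616137893991 /3531409200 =34438.42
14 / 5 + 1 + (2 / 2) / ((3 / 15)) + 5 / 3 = 157 / 15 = 10.47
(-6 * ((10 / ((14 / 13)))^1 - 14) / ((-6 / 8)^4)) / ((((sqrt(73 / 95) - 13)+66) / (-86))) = -1219356160 / 8403633+242176 * sqrt(6935) / 8403633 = -142.70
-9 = -9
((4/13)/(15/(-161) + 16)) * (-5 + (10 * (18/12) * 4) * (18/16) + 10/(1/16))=143290/33293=4.30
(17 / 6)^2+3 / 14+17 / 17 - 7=565 / 252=2.24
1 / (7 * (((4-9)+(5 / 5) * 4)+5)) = 1 / 28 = 0.04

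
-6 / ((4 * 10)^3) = -3 / 32000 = -0.00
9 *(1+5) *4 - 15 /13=2793 /13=214.85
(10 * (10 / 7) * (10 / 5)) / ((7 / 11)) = 2200 / 49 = 44.90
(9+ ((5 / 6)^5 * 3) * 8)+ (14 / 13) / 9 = 79037 / 4212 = 18.76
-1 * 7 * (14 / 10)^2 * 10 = -686 / 5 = -137.20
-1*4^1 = -4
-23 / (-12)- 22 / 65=1231 / 780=1.58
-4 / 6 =-2 / 3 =-0.67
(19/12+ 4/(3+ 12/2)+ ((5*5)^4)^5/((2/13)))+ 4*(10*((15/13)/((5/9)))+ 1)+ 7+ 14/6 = 27666828827932476997375488327319/468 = 59117155615240335464477540000.00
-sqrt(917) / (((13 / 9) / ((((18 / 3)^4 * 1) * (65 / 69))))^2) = -377913600 * sqrt(917) / 529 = -21633237.44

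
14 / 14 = 1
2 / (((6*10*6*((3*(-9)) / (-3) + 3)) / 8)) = 1 / 270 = 0.00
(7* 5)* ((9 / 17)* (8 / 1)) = 2520 / 17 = 148.24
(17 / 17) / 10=1 / 10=0.10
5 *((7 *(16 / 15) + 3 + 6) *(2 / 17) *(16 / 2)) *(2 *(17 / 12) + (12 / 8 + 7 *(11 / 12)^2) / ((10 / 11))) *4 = 7791862 / 2295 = 3395.15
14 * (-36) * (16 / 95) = -8064 / 95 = -84.88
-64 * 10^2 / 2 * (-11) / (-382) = -17600 / 191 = -92.15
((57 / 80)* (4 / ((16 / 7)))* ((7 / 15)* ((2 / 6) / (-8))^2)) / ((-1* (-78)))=931 / 71884800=0.00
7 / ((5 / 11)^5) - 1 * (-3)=1136732 / 3125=363.75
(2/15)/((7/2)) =4/105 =0.04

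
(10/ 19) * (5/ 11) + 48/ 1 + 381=89711/ 209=429.24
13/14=0.93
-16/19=-0.84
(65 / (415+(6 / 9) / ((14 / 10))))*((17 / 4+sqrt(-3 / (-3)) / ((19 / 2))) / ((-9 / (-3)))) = 30121 / 132620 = 0.23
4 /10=2 /5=0.40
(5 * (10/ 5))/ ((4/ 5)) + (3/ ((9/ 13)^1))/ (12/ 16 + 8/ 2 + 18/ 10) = 10345/ 786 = 13.16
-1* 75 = -75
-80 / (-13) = 80 / 13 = 6.15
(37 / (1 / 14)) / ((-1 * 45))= -518 / 45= -11.51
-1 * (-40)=40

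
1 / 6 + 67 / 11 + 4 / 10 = 2197 / 330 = 6.66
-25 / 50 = -1 / 2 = -0.50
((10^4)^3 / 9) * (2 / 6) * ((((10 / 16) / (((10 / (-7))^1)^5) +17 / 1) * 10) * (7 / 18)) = 591323468750000 / 243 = 2433429912551.44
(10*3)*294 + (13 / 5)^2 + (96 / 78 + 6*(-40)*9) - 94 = 6573.99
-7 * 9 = -63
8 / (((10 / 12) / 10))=96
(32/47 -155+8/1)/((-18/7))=56.90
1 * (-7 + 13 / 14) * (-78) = 3315 / 7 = 473.57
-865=-865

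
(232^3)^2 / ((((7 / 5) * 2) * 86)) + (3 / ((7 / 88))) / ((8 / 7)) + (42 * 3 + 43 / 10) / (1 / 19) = 1949117065803987 / 3010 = 647547197941.52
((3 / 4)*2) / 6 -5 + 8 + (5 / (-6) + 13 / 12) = 7 / 2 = 3.50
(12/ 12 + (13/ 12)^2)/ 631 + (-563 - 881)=-131207303/ 90864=-1444.00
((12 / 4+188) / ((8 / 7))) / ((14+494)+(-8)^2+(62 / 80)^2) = 267400 / 916161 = 0.29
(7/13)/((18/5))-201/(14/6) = -140857/1638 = -85.99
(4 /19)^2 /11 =16 /3971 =0.00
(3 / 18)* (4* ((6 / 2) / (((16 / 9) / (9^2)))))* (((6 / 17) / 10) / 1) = 3.22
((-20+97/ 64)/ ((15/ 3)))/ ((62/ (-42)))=2.50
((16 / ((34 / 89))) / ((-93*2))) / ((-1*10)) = 178 / 7905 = 0.02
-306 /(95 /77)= -23562 /95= -248.02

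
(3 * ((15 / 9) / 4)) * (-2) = -5 / 2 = -2.50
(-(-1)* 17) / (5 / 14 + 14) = 238 / 201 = 1.18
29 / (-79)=-0.37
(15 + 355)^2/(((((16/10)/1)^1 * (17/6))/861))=442015875/17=26000933.82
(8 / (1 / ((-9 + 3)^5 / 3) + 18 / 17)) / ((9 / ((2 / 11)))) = 0.15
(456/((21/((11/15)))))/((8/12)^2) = 1254/35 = 35.83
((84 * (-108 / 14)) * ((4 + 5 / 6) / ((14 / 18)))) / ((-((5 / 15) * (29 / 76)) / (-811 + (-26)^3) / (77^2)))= -3451400823024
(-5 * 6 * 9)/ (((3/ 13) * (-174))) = 195/ 29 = 6.72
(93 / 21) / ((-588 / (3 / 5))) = -31 / 6860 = -0.00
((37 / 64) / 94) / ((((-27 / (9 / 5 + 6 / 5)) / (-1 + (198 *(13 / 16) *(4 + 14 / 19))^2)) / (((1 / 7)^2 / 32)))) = -0.25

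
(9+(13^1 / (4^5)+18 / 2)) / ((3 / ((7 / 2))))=129115 / 6144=21.01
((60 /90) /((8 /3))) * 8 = 2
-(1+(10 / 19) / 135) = -515 / 513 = -1.00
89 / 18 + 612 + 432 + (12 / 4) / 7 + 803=233399 / 126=1852.37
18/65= 0.28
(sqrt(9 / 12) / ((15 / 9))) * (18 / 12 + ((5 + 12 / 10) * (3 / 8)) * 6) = 927 * sqrt(3) / 200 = 8.03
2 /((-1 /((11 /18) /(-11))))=1 /9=0.11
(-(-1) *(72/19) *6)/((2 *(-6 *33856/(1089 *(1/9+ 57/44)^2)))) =-310249/2573056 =-0.12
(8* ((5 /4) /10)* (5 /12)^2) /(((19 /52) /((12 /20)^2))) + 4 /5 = 369 /380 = 0.97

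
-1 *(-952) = 952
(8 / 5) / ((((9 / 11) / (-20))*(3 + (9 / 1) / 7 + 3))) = -2464 / 459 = -5.37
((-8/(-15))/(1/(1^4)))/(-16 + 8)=-1/15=-0.07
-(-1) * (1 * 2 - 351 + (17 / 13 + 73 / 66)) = -297371 / 858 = -346.59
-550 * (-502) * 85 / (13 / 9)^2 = 1900948500 / 169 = 11248215.98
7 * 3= 21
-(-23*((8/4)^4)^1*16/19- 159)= 8909/19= 468.89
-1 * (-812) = 812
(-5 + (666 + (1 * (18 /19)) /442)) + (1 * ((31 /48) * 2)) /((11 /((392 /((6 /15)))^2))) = 15718381534 /138567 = 113435.24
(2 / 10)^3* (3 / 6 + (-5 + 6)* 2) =1 / 50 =0.02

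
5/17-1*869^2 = -12837732/17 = -755160.71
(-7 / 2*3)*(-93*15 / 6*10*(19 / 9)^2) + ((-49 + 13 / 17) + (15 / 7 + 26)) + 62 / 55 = 12815657339 / 117810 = 108782.42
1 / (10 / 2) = 1 / 5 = 0.20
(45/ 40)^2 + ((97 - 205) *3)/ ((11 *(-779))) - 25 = -23.70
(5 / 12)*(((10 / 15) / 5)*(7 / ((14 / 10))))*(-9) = -5 / 2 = -2.50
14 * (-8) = -112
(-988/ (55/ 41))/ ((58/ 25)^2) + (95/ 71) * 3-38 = -112199788/ 656821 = -170.82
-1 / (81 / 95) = -95 / 81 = -1.17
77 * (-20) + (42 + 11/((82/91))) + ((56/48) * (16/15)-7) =-5503813/3690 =-1491.55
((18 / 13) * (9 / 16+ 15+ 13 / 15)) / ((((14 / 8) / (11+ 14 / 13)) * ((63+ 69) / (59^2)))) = 4139.93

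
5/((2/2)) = 5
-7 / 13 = -0.54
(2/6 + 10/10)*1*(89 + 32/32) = 120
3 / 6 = 1 / 2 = 0.50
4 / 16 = 1 / 4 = 0.25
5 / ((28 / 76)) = 95 / 7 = 13.57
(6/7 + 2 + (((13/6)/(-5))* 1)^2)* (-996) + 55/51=-9019196/2975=-3031.66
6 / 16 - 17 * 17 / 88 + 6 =34 / 11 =3.09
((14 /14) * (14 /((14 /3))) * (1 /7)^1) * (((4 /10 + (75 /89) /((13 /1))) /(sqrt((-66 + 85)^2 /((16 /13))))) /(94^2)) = 8067 * sqrt(13) /22095003385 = 0.00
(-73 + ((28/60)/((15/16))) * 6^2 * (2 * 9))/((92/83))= 517837/2300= 225.15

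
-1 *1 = -1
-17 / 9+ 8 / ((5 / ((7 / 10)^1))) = -0.77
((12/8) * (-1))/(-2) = 3/4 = 0.75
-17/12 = -1.42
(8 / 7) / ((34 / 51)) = 12 / 7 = 1.71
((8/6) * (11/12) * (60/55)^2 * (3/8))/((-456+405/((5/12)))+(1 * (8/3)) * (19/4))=9/8723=0.00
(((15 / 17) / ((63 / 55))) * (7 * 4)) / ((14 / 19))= 10450 / 357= 29.27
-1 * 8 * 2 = -16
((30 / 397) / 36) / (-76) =-5 / 181032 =-0.00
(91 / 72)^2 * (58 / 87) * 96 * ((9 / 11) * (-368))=-3047408 / 99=-30781.90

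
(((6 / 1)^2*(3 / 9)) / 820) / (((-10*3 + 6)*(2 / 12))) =-3 / 820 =-0.00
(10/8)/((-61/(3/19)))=-15/4636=-0.00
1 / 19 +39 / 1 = 742 / 19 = 39.05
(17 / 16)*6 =51 / 8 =6.38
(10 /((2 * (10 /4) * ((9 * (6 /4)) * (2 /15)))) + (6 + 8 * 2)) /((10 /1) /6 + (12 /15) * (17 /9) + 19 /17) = 8840 /1643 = 5.38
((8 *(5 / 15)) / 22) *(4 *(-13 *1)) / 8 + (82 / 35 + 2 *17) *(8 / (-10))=-172454 / 5775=-29.86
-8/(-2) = 4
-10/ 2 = -5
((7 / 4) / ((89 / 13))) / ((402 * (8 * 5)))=91 / 5724480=0.00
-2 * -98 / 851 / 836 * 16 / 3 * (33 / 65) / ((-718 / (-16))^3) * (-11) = -4415488 / 48627267204815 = -0.00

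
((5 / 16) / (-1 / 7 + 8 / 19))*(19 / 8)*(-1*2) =-5.34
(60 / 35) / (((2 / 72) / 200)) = 86400 / 7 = 12342.86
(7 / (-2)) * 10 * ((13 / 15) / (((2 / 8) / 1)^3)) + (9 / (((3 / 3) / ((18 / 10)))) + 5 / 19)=-548588 / 285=-1924.87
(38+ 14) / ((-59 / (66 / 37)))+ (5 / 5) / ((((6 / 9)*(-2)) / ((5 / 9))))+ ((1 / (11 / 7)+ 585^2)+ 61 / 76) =468416636164 / 1368741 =342224.45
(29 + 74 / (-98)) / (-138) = -692 / 3381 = -0.20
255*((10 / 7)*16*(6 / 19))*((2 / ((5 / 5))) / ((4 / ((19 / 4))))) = 30600 / 7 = 4371.43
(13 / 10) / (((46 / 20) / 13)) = 7.35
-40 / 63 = -0.63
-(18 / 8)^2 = -81 / 16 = -5.06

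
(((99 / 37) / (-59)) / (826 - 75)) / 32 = -99 / 52461856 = -0.00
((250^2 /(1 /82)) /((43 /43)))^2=26265625000000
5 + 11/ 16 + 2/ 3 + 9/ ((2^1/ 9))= 2249/ 48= 46.85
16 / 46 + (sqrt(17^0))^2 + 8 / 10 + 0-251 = -248.85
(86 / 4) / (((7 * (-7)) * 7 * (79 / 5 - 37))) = 215 / 72716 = 0.00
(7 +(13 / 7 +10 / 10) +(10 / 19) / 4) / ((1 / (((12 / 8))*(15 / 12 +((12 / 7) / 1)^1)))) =661593 / 14896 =44.41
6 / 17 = 0.35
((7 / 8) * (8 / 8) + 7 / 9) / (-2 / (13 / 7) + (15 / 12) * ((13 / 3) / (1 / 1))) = 1547 / 4062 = 0.38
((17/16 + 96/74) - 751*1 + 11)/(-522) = 145561/103008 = 1.41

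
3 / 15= 1 / 5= 0.20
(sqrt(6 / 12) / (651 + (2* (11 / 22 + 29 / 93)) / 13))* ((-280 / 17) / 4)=-0.00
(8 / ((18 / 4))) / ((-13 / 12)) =-64 / 39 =-1.64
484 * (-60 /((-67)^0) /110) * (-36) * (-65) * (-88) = 54362880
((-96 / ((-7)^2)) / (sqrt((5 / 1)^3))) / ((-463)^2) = -96 * sqrt(5) / 262602025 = -0.00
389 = 389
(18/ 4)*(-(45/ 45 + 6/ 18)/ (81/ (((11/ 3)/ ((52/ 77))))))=-847/ 2106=-0.40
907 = 907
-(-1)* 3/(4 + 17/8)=24/49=0.49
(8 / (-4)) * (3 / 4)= -3 / 2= -1.50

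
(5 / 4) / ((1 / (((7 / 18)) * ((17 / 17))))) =35 / 72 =0.49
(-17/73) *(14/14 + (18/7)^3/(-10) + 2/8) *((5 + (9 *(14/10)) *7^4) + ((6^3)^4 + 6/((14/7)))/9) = 25365689.80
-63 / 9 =-7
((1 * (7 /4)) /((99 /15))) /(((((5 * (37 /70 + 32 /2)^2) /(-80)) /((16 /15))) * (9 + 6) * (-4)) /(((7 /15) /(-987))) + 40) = -21952 /168172500903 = -0.00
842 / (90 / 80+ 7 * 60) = 6736 / 3369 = 2.00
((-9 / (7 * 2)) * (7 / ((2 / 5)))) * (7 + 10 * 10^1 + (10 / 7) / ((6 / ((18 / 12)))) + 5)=-70785 / 56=-1264.02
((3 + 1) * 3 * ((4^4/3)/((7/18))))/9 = 2048/7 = 292.57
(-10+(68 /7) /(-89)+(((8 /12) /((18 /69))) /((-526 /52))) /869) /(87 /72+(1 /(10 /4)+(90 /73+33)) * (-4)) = 37828230935360 /513845744066193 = 0.07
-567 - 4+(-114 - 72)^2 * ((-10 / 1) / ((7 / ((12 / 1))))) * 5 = -20761597 / 7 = -2965942.43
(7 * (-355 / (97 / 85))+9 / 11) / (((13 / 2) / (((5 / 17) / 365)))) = -4645204 / 17213911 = -0.27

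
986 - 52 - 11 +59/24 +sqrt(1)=22235/24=926.46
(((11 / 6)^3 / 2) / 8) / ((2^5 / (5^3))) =166375 / 110592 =1.50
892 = 892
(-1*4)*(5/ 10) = -2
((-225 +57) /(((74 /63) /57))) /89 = -301644 /3293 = -91.60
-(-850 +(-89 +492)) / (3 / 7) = 1043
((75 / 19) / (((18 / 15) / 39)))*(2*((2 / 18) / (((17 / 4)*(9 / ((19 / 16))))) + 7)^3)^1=93276269708984375 / 1058313024576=88136.75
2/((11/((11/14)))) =1/7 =0.14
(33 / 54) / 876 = 11 / 15768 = 0.00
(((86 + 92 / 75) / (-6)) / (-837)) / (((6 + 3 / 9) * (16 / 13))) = 42523 / 19083600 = 0.00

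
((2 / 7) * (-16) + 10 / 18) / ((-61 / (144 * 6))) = 24288 / 427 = 56.88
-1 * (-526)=526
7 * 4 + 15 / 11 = 323 / 11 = 29.36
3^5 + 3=246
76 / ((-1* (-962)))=0.08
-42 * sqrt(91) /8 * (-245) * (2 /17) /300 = 4.81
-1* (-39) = 39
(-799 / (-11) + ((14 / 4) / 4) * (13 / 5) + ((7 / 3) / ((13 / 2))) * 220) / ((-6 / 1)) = -2640679 / 102960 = -25.65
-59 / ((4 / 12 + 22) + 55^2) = -177 / 9142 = -0.02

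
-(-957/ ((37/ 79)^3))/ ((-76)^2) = 471838323/ 292571728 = 1.61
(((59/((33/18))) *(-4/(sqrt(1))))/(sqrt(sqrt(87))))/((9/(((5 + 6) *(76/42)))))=-17936 *87^(3/4)/5481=-93.22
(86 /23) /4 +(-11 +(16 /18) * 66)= 6707 /138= 48.60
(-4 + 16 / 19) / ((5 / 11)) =-132 / 19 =-6.95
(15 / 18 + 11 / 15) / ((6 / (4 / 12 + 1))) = 47 / 135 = 0.35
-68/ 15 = -4.53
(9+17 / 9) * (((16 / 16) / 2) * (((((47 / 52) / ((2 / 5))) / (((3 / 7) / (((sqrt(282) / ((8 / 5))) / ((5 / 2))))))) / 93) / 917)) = 11515 * sqrt(282) / 136839456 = 0.00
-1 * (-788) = 788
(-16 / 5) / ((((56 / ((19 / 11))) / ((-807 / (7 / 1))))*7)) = 30666 / 18865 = 1.63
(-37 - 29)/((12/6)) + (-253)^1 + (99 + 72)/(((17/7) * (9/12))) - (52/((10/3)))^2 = -185078/425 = -435.48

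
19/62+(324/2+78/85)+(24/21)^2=42486639/258230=164.53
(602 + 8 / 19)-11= 11237 / 19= 591.42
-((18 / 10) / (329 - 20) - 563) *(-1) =-289942 / 515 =-562.99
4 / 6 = 0.67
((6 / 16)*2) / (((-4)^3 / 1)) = -3 / 256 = -0.01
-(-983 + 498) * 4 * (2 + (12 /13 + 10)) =325920 /13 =25070.77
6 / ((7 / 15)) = 90 / 7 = 12.86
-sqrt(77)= -8.77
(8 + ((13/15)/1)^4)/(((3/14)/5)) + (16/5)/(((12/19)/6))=6993254/30375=230.23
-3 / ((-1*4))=3 / 4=0.75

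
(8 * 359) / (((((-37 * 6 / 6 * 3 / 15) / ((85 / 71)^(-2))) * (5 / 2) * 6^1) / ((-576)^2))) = -1601123549184 / 267325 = -5989426.91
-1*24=-24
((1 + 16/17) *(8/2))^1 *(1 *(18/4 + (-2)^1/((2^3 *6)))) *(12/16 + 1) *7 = 57673/136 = 424.07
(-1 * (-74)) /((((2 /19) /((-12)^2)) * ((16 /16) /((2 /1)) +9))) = 10656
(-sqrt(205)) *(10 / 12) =-5 *sqrt(205) / 6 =-11.93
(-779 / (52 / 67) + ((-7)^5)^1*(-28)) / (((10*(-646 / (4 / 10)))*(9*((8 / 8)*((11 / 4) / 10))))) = -24418799 / 2078505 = -11.75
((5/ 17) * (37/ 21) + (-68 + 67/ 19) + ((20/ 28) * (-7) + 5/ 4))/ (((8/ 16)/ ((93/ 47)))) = -56946535/ 212534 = -267.94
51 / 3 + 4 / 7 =123 / 7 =17.57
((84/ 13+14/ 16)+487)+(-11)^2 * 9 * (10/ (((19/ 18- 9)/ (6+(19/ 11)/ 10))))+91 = -819109/ 104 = -7876.05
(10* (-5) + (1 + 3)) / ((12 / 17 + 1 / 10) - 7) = 7820 / 1053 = 7.43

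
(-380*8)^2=9241600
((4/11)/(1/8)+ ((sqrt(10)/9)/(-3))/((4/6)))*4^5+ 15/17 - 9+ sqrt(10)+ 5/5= 555725/187 - 503*sqrt(10)/9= 2795.06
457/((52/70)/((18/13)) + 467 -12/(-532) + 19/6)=781470/804941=0.97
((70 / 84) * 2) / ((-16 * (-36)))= 5 / 1728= 0.00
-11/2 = -5.50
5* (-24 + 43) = 95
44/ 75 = 0.59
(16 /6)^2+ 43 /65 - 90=-48103 /585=-82.23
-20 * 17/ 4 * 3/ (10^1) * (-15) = 765/ 2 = 382.50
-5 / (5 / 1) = -1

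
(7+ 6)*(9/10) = 117/10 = 11.70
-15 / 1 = -15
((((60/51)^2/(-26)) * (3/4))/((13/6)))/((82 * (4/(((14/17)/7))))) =-0.00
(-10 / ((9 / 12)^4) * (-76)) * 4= 778240 / 81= 9607.90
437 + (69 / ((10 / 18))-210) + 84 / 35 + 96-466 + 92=378 / 5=75.60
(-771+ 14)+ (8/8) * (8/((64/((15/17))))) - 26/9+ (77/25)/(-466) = -5417116549/7129800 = -759.79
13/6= 2.17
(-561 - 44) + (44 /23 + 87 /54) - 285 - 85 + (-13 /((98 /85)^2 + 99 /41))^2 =-959.42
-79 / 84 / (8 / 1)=-79 / 672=-0.12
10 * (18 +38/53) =9920/53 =187.17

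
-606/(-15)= 202/5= 40.40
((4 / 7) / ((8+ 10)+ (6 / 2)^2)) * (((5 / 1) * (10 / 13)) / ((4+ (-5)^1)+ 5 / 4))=800 / 2457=0.33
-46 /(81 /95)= -4370 /81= -53.95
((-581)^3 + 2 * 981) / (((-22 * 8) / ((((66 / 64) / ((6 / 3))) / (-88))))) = -588362937 / 90112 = -6529.24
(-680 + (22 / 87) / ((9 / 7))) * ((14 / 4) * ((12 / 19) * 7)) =-52164028 / 4959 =-10519.06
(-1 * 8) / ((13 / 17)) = -136 / 13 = -10.46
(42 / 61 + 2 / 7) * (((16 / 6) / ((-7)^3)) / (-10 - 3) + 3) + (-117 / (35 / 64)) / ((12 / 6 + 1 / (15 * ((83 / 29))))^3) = -160874363064254368 / 7023082211950497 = -22.91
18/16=9/8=1.12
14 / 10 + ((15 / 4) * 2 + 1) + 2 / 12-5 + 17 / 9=313 / 45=6.96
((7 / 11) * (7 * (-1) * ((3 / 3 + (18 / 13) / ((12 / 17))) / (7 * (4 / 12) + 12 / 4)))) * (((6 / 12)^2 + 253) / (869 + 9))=-1042377 / 1460992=-0.71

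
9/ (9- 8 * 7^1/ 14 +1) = 3/ 2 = 1.50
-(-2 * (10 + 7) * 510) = 17340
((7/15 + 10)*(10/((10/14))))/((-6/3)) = -1099/15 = -73.27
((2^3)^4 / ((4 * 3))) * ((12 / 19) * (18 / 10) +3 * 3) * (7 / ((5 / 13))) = 29912064 / 475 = 62972.77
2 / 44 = 1 / 22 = 0.05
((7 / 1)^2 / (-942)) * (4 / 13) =-98 / 6123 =-0.02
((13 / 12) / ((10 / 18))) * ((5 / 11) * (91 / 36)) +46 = 25471 / 528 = 48.24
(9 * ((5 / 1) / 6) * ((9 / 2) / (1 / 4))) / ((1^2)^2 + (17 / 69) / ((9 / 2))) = 16767 / 131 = 127.99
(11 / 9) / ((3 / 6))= 22 / 9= 2.44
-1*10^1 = -10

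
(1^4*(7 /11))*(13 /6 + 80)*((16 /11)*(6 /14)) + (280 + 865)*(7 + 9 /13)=13905772 /1573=8840.29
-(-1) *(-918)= -918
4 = 4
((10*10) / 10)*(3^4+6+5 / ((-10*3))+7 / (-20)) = 5189 / 6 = 864.83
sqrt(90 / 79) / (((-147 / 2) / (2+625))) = -1254 * sqrt(790) / 3871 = -9.11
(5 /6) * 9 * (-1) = -15 /2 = -7.50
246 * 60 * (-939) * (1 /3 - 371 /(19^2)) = 3474149760 /361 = 9623683.55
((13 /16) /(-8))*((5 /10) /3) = -13 /768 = -0.02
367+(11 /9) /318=1050365 /2862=367.00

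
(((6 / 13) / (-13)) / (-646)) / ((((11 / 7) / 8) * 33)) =56 / 6605027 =0.00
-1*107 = -107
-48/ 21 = -16/ 7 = -2.29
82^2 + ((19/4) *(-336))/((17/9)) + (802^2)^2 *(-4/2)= -14066187011000/17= -827422765352.94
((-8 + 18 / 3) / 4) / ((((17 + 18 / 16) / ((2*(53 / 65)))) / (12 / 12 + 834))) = -70808 / 1885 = -37.56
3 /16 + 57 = 915 /16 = 57.19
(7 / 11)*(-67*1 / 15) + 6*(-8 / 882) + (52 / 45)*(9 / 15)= -89077 / 40425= -2.20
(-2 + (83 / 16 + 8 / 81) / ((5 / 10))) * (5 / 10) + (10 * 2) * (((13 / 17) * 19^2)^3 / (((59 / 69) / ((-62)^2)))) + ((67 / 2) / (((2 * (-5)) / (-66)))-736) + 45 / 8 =3552950310896984568691 / 1878338160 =1891539226832.82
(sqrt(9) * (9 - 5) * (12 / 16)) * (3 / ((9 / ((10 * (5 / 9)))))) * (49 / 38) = 1225 / 57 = 21.49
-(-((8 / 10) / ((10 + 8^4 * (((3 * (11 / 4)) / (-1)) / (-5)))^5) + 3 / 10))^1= 16646056845059637946337 / 55486856150198793144040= 0.30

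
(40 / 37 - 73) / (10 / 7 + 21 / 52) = -968604 / 24679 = -39.25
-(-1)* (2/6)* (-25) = -25/3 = -8.33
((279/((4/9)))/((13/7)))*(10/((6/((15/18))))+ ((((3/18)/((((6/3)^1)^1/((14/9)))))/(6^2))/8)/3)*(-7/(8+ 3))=-98441833/329472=-298.79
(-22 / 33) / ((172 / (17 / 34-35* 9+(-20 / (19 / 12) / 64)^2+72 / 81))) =16300735 / 13411872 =1.22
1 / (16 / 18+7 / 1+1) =9 / 80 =0.11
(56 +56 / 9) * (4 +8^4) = 2296000 / 9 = 255111.11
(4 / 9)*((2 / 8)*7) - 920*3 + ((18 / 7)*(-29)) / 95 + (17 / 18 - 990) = -44876281 / 11970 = -3749.06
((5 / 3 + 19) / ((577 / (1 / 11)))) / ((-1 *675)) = -0.00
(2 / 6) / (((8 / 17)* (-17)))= -1 / 24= -0.04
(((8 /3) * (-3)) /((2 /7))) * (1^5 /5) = -28 /5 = -5.60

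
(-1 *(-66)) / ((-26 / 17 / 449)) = -251889 / 13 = -19376.08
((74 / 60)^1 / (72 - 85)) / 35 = -37 / 13650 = -0.00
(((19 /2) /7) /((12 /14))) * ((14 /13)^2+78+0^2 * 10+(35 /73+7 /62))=1159036423 /9178728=126.27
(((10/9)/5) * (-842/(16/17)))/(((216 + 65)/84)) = -50099/843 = -59.43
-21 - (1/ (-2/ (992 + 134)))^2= -316990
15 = 15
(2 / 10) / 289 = 1 / 1445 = 0.00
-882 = -882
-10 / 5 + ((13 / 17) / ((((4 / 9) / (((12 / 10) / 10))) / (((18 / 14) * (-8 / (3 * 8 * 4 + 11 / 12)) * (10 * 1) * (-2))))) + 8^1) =4455174 / 691985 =6.44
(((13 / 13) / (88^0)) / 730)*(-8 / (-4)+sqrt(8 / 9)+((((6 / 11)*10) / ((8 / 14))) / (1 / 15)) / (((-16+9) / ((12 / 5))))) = -259 / 4015+sqrt(2) / 1095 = -0.06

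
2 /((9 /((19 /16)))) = 19 /72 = 0.26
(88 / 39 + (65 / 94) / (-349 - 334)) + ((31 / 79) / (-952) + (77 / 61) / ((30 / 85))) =11164395225941 / 1914501842344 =5.83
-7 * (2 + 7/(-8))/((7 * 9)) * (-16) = 2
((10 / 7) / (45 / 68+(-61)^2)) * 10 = 6800 / 1771511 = 0.00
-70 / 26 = -35 / 13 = -2.69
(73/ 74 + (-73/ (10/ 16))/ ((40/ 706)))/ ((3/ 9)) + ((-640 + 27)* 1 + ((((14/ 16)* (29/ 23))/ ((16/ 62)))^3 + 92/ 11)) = -217699509745083629/ 32453224038400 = -6708.10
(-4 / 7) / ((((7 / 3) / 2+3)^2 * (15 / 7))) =-48 / 3125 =-0.02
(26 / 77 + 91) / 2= 7033 / 154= 45.67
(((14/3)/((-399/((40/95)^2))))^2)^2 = 268435456/14521559183993082321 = 0.00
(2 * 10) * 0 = 0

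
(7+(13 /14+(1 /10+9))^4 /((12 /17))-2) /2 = 86041435439 /12005000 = 7167.13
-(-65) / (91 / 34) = 24.29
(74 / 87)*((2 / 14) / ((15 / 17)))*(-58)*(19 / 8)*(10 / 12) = -15.81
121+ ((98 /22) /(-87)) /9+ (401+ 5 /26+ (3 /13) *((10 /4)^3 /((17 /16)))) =2000855759 /3806946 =525.58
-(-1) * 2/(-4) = -1/2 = -0.50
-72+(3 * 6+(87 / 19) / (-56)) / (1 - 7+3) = -77.97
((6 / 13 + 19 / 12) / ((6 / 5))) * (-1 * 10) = -7975 / 468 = -17.04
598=598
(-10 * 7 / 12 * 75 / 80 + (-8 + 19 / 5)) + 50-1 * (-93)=21333 / 160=133.33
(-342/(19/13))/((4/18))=-1053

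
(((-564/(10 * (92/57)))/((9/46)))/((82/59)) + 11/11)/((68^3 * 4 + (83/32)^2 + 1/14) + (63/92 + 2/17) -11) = -73258060288/722626977766405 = -0.00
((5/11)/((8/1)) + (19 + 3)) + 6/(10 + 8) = 5911/264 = 22.39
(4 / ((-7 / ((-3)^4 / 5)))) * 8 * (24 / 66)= -10368 / 385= -26.93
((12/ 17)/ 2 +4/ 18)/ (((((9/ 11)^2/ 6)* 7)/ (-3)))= -21296/ 9639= -2.21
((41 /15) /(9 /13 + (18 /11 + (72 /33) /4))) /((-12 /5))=-5863 /14796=-0.40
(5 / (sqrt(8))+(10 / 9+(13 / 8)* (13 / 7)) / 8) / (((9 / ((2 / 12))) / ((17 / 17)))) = 2081 / 217728+5* sqrt(2) / 216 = 0.04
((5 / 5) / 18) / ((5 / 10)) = 1 / 9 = 0.11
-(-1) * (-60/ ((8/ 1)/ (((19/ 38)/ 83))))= -15/ 332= -0.05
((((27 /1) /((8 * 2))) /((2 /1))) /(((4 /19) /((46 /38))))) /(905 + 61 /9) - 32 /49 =-33337915 /51468032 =-0.65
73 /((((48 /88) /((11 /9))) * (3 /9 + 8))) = 8833 /450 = 19.63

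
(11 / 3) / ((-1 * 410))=-11 / 1230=-0.01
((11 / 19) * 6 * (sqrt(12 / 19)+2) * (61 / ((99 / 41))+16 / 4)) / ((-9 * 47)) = -11588 / 24111- 11588 * sqrt(57) / 458109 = -0.67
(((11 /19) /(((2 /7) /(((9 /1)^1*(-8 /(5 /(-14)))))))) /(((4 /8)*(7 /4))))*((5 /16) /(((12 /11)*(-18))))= -847 /114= -7.43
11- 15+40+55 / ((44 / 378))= 508.50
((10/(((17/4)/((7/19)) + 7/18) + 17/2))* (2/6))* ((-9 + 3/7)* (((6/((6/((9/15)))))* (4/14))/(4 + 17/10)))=-28800/684551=-0.04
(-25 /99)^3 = -15625 /970299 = -0.02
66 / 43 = 1.53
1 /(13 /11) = 11 /13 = 0.85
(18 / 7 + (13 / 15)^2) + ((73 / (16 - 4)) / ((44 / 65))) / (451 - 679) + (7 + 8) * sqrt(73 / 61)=7685137 / 2340800 + 15 * sqrt(4453) / 61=19.69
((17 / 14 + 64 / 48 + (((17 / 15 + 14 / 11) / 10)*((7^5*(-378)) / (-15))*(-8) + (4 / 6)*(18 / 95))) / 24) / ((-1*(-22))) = -894522884281 / 579348000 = -1544.02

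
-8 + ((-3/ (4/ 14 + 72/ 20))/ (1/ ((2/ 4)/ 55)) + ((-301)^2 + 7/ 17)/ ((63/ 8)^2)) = 273872981/ 188496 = 1452.94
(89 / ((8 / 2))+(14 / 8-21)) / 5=3 / 5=0.60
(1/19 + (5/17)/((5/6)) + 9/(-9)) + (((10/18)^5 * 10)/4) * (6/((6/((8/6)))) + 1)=-32696323/114436962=-0.29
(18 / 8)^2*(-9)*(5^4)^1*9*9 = -36905625 / 16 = -2306601.56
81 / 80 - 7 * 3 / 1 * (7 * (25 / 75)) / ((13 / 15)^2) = -868311 / 13520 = -64.22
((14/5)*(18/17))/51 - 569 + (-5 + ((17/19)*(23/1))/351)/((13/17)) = -72084939347/125277165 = -575.40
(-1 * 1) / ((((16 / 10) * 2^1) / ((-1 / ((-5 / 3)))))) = -3 / 16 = -0.19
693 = 693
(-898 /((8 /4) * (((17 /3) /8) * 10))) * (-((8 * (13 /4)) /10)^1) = 70044 /425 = 164.81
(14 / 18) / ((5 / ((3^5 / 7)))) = 27 / 5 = 5.40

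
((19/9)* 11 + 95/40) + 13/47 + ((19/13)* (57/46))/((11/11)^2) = 28011979/1011816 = 27.68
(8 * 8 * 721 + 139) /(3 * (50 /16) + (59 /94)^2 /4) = 52768592 /10801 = 4885.53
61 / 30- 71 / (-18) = 269 / 45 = 5.98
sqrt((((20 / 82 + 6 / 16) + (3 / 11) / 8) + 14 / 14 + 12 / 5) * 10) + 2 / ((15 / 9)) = 6 / 5 + 3 * sqrt(915981) / 451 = 7.57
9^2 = 81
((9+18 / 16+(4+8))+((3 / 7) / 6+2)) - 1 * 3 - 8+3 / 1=16.20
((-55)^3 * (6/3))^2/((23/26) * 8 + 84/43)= 15473478109375/1262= 12261076156.40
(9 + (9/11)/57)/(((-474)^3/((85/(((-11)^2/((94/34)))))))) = -0.00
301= 301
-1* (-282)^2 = -79524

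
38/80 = 19/40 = 0.48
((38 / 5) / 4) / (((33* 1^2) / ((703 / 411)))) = 0.10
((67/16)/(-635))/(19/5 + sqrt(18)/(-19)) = -459553/263897872-19095 * sqrt(2)/263897872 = -0.00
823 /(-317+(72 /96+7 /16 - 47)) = -13168 /5805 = -2.27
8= 8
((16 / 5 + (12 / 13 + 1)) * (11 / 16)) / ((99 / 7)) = 259 / 1040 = 0.25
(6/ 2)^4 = 81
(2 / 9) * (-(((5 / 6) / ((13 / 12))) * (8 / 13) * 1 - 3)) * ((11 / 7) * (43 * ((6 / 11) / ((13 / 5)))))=52460 / 6591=7.96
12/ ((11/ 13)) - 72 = -636/ 11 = -57.82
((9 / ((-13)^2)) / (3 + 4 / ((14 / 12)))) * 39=21 / 65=0.32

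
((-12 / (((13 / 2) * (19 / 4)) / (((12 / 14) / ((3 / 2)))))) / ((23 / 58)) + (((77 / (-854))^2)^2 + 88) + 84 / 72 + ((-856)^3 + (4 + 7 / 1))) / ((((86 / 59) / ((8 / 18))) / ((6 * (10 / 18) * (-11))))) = 53792203274305718669932375 / 7671064512642804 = 7012351830.13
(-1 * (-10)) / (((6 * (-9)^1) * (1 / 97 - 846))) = 485 / 2215647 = 0.00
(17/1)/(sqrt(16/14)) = 17 * sqrt(14)/4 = 15.90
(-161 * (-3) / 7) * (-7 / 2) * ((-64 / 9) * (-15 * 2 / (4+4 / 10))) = -128800 / 11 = -11709.09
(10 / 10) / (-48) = -1 / 48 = -0.02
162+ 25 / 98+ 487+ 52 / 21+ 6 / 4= 96025 / 147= 653.23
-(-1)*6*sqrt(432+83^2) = 6*sqrt(7321) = 513.38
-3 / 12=-1 / 4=-0.25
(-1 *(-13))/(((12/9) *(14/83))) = 3237/56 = 57.80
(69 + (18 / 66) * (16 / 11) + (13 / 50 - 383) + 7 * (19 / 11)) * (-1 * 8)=7290308 / 3025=2410.02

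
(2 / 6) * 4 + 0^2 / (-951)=4 / 3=1.33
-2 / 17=-0.12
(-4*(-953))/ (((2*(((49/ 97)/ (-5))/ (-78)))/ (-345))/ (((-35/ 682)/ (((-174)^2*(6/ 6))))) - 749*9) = -13819929500/ 24422593139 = -0.57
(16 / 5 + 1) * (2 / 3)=14 / 5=2.80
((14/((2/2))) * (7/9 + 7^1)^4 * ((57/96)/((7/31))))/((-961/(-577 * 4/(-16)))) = -16451351875/813564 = -20221.34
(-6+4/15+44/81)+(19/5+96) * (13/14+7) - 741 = 255611/5670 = 45.08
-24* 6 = -144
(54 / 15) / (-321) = -6 / 535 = -0.01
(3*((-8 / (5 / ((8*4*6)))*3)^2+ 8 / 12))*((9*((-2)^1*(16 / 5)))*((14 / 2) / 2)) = -64210650336 / 125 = -513685202.69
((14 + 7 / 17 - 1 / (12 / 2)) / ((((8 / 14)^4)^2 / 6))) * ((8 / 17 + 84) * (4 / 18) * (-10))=-15035379256135 / 10653696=-1411282.93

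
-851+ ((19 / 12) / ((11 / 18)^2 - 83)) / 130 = -155877697 / 183170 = -851.00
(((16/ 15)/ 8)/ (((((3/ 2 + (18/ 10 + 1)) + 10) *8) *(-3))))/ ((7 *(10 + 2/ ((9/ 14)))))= -1/ 236236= -0.00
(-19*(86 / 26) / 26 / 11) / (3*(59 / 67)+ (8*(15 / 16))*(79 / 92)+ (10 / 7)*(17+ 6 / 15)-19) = -0.01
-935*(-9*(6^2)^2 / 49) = 10905840 / 49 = 222568.16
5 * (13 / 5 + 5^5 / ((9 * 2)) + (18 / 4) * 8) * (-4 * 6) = -76396 / 3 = -25465.33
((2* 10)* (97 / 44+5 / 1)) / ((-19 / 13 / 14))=-288470 / 209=-1380.24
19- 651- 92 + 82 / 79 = -57114 / 79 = -722.96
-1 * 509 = -509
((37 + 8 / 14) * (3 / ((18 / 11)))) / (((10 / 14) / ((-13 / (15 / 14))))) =-263263 / 225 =-1170.06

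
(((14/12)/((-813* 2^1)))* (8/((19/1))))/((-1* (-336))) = -1/1112184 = -0.00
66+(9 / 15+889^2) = 3951938 / 5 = 790387.60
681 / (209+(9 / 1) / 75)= 17025 / 5228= 3.26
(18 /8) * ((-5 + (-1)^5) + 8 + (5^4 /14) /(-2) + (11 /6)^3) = -21409 /672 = -31.86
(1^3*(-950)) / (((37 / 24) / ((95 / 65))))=-433200 / 481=-900.62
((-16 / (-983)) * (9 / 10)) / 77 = 72 / 378455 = 0.00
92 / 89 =1.03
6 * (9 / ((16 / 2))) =27 / 4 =6.75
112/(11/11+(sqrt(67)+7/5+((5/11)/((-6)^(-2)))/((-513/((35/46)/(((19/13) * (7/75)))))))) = -7414383713440/1848952334937+3336686755600 * sqrt(67)/1848952334937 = 10.76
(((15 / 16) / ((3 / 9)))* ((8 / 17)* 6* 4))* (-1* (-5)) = 2700 / 17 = 158.82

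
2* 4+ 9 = 17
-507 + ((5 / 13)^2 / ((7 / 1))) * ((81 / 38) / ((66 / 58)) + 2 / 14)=-1754811731 / 3461458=-506.96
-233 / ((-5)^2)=-233 / 25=-9.32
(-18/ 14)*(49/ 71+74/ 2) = -24084/ 497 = -48.46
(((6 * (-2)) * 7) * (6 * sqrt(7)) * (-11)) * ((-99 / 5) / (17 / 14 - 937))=232848 * sqrt(7) / 1985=310.36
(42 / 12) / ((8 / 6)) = 21 / 8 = 2.62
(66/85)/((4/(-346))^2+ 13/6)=11851884/33073585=0.36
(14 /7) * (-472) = -944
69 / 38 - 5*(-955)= 181519 / 38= 4776.82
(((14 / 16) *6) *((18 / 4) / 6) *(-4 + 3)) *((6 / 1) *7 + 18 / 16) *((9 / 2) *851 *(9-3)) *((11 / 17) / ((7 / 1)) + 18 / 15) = -10972643373 / 2176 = -5042575.08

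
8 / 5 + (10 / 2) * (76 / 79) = 2532 / 395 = 6.41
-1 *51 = -51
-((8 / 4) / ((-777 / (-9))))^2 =-36 / 67081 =-0.00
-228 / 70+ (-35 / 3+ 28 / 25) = -7247 / 525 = -13.80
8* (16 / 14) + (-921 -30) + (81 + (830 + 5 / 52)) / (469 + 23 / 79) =-12684102383 / 13494936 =-939.92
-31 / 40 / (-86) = 31 / 3440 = 0.01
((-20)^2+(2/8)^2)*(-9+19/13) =-313649/104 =-3015.86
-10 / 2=-5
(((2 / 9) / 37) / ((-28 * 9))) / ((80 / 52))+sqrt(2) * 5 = -13 / 839160+5 * sqrt(2) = 7.07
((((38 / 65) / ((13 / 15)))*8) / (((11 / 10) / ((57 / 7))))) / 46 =259920 / 299299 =0.87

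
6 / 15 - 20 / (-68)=59 / 85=0.69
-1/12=-0.08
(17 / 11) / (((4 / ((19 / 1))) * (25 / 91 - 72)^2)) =2674763 / 1874476076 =0.00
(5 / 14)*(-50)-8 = -25.86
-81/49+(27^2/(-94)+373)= 1674703/4606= 363.59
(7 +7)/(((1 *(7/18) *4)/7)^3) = 5103/4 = 1275.75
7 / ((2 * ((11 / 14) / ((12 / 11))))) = 588 / 121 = 4.86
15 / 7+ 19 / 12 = 313 / 84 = 3.73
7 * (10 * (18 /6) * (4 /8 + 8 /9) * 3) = 875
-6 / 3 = -2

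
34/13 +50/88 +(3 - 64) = -33071/572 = -57.82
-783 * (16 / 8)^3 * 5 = -31320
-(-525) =525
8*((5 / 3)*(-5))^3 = -125000 / 27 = -4629.63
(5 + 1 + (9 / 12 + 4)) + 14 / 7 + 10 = 91 / 4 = 22.75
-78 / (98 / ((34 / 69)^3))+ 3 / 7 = 1788611 / 5365647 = 0.33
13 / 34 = 0.38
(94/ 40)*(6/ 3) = 47/ 10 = 4.70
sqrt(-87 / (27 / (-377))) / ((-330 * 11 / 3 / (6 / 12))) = -29 * sqrt(13) / 7260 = -0.01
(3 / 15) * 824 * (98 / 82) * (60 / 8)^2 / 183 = 60.54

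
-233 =-233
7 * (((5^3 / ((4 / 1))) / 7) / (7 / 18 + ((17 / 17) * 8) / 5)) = 5625 / 358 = 15.71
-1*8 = -8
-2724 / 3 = -908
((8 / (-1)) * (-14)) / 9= 112 / 9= 12.44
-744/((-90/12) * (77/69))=34224/385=88.89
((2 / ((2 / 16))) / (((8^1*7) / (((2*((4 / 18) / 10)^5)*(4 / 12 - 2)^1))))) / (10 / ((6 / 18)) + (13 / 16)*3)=-64 / 402234406875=-0.00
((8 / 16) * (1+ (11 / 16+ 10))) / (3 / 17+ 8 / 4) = 3179 / 1184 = 2.68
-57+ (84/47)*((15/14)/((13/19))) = -33117/611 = -54.20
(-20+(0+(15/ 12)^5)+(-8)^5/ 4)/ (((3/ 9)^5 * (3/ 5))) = -3404415015/ 1024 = -3324624.04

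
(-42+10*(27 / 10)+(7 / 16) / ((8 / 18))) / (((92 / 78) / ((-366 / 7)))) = 278343 / 448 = 621.30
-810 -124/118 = -47852/59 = -811.05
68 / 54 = 34 / 27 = 1.26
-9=-9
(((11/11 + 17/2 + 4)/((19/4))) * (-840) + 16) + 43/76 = -180181/76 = -2370.80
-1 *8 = -8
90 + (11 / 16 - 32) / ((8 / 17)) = 3003 / 128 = 23.46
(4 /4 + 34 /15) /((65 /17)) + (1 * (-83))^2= 6717608 /975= 6889.85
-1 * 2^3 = -8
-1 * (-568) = 568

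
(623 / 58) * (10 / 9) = 3115 / 261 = 11.93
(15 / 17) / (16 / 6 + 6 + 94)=45 / 5236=0.01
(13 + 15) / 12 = 7 / 3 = 2.33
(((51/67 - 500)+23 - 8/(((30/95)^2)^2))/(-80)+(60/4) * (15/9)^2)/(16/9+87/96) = 21.49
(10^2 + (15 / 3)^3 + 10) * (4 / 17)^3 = 15040 / 4913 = 3.06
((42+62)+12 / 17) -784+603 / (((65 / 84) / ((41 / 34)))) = 287746 / 1105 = 260.40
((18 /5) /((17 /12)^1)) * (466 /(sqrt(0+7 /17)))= 100656 * sqrt(119) /595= 1845.42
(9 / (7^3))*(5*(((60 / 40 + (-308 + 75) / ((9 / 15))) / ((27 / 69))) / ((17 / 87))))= -7740535 / 11662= -663.74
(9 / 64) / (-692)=-9 / 44288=-0.00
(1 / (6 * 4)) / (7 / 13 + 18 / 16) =13 / 519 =0.03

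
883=883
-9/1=-9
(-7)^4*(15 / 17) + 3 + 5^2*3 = 37341 / 17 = 2196.53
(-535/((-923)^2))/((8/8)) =-535/851929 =-0.00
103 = 103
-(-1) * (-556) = -556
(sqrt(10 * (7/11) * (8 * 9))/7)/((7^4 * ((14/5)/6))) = 180 * sqrt(385)/1294139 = 0.00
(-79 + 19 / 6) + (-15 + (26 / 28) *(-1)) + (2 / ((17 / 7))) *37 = -21881 / 357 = -61.29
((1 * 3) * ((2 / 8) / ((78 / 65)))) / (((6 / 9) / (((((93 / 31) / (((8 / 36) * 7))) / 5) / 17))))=81 / 3808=0.02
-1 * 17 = -17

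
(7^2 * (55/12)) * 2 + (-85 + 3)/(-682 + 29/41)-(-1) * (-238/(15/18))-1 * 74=8350759/93110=89.69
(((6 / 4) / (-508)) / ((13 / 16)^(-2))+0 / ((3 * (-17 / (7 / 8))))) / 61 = -0.00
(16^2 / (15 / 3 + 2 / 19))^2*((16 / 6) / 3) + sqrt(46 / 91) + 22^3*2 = sqrt(4186) / 91 + 1992634544 / 84681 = 23531.78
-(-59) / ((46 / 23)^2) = 59 / 4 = 14.75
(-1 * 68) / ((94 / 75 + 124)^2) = -95625 / 22061809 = -0.00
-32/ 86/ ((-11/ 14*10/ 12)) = 1344/ 2365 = 0.57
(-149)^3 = -3307949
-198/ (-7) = 198/ 7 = 28.29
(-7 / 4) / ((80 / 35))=-49 / 64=-0.77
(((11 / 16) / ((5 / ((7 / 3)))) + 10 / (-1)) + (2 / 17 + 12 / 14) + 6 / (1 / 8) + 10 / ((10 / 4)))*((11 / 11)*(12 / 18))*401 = 495845723 / 42840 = 11574.36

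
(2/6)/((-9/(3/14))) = -1/126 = -0.01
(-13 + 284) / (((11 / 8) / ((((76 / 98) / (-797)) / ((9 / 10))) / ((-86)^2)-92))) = -129622659556648 / 7148690703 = -18132.36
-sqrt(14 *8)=-4 *sqrt(7)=-10.58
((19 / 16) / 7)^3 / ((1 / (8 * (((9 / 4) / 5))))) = 61731 / 3512320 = 0.02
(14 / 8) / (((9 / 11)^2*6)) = 847 / 1944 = 0.44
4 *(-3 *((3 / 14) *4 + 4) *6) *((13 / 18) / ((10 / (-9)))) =7956 / 35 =227.31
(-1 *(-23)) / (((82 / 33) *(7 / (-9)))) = -6831 / 574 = -11.90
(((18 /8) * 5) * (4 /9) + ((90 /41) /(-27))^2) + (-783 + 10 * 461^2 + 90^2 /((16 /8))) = 32201804278 /15129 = 2128482.01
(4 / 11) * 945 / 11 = 3780 / 121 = 31.24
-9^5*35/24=-688905/8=-86113.12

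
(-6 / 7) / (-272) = 3 / 952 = 0.00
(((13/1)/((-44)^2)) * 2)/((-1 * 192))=-13/185856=-0.00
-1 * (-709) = 709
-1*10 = -10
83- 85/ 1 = -2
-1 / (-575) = 1 / 575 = 0.00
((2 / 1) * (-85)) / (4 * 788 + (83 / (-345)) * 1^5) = -58650 / 1087357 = -0.05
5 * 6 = 30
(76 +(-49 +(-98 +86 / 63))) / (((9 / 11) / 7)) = -48257 / 81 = -595.77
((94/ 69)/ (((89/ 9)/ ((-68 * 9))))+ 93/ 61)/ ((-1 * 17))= 10337253/ 2122739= 4.87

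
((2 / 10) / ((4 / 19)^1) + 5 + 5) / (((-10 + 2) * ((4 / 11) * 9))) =-803 / 1920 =-0.42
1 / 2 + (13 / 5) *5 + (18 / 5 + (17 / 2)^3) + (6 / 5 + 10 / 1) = 25697 / 40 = 642.42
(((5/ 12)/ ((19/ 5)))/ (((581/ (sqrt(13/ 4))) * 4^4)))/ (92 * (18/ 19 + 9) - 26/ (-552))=115 * sqrt(13)/ 285533556224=0.00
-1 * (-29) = 29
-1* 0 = 0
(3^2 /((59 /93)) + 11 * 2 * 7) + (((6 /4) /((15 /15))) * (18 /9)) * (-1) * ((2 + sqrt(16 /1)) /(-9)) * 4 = 10395 /59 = 176.19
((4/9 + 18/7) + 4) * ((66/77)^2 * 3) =5304/343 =15.46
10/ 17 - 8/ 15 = 14/ 255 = 0.05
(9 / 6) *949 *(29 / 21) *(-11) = -302731 / 14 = -21623.64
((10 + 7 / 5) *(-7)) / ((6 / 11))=-1463 / 10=-146.30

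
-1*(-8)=8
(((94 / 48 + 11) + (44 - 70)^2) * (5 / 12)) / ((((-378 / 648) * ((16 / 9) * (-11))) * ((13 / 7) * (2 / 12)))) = 744075 / 9152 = 81.30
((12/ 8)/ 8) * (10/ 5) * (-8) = -3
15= 15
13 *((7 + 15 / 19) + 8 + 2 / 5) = 19994 / 95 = 210.46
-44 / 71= -0.62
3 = 3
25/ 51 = 0.49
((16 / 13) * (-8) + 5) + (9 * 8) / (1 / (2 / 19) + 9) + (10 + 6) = 7237 / 481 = 15.05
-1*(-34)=34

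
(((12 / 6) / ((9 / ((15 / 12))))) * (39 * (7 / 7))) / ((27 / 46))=1495 / 81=18.46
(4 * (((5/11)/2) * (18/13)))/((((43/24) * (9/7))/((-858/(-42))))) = 480/43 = 11.16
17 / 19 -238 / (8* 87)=0.55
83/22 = 3.77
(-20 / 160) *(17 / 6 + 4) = -41 / 48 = -0.85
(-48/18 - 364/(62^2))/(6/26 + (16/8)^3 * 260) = -103493/77964969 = -0.00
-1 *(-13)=13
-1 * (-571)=571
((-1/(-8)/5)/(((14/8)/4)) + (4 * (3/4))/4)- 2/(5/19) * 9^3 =-775543/140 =-5539.59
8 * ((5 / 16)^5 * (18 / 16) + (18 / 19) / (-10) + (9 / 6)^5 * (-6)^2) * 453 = 98656408870479 / 99614720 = 990379.82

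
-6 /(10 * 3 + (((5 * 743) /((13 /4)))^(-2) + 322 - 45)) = -1324917600 /67791617369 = -0.02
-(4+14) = -18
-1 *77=-77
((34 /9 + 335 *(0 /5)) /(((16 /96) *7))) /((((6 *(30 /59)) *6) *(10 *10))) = 1003 /567000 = 0.00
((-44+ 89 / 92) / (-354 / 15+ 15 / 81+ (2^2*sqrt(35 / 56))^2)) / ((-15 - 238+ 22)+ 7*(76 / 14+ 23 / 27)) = -2886111 / 168278120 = -0.02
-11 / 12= -0.92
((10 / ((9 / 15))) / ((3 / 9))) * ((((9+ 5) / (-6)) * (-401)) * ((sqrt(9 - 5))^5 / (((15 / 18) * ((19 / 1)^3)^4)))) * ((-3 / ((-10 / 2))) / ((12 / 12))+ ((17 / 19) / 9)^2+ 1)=0.00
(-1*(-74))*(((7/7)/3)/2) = 12.33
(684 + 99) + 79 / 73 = 57238 / 73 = 784.08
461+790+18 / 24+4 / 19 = 95149 / 76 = 1251.96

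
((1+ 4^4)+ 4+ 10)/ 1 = 271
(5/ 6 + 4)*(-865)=-25085/ 6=-4180.83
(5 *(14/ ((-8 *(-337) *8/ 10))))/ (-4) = -0.01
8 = 8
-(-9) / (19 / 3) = 1.42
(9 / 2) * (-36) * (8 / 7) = -1296 / 7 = -185.14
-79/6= -13.17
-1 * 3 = -3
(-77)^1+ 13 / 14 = -1065 / 14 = -76.07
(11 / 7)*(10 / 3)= 110 / 21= 5.24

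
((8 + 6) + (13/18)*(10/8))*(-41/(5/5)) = -43993/72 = -611.01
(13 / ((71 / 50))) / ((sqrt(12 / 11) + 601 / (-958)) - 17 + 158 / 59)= -341479265398700 / 554890693676173 - 4153157429200 * sqrt(33) / 554890693676173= -0.66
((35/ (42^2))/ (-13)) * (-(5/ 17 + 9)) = 395/ 27846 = 0.01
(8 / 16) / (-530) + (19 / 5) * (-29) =-116813 / 1060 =-110.20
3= 3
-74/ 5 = -14.80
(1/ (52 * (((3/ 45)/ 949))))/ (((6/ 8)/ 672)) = 245280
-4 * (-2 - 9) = 44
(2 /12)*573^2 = 109443 /2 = 54721.50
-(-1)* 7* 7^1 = 49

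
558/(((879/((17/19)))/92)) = 290904/5567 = 52.26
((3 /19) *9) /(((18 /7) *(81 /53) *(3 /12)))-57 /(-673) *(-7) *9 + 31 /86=-104779543 /29691414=-3.53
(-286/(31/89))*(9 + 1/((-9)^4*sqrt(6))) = -7389.92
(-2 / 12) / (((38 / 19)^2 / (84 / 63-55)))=161 / 72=2.24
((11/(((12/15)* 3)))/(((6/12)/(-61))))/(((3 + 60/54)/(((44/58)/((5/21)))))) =-465003/1073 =-433.37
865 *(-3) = -2595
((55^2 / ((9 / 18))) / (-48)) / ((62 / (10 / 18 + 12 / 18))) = -33275 / 13392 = -2.48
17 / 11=1.55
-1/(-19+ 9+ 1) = 1/9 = 0.11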